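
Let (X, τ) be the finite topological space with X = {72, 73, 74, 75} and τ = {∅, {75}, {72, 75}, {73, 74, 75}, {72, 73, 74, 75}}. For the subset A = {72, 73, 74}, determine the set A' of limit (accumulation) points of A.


A' = {73, 74}

For each x ∈ X, list the open sets U ∈ τ with x ∈ U, then check whether U ∩ (A ∖ {x}) ≠ ∅ for every such U.
  x = 72: open {72, 75} ∋ x has {72, 75} ∩ (A ∖ {72}) = ∅, so x is NOT a limit point.
  x = 73: opens ∋ x are {73, 74, 75}, {72, 73, 74, 75}; each meets A ∖ {73}, so x IS a limit point.
  x = 74: opens ∋ x are {73, 74, 75}, {72, 73, 74, 75}; each meets A ∖ {74}, so x IS a limit point.
  x = 75: open {75} ∋ x has {75} ∩ (A ∖ {75}) = ∅, so x is NOT a limit point.
Collecting: A' = {73, 74}.


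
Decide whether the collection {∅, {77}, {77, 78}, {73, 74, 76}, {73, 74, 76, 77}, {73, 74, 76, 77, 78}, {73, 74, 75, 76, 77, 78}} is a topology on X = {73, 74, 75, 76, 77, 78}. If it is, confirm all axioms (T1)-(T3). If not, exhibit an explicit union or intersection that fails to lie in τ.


τ IS a topology on X.

Axiom (T1): ∅ ∈ τ? Yes; X ∈ τ? Yes.
Axiom (T2/T3): check pairwise unions and intersections of members of τ.
All pairwise intersections and unions checked — each lies in τ. Therefore τ satisfies (T1), (T2), (T3): it IS a topology on X.


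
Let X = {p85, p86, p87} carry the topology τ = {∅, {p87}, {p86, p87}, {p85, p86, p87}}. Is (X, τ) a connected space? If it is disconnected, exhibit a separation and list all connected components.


(X, τ) is connected.

Find clopen sets (U ∈ τ with X ∖ U ∈ τ):
  U = ∅, X ∖ U = {p85, p86, p87} — both open, so U is clopen.
  U = {p85, p86, p87}, X ∖ U = ∅ — both open, so U is clopen.
Only trivial clopens (∅ and X) exist, so (X, τ) is connected.
Compute connected components by grouping points that agree on all clopens:
  component: {p85, p86, p87}


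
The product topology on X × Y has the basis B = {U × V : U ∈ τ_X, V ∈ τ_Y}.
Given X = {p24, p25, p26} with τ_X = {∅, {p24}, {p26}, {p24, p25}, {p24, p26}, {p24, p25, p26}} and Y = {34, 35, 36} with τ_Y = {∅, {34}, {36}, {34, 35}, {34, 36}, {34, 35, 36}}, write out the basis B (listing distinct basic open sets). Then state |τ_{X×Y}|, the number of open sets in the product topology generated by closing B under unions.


Basis B = {∅ × ∅, {p24} × {34}, {p24} × {36}, {p26} × {34}, {p26} × {36}, {p24} × {34, 35}, {p24} × {34, 36}, {p24, p25} × {34}, {p24, p26} × {34}, {p24, p25} × {36}, {p24, p26} × {36}, {p26} × {34, 35}, {p26} × {34, 36}, {p24} × {34, 35, 36}, {p24, p25, p26} × {34}, {p24, p25, p26} × {36}, {p26} × {34, 35, 36}, {p24, p25} × {34, 35}, {p24, p26} × {34, 35}, {p24, p25} × {34, 36}, {p24, p26} × {34, 36}, {p24, p25} × {34, 35, 36}, {p24, p26} × {34, 35, 36}, {p24, p25, p26} × {34, 35}, {p24, p25, p26} × {34, 36}, {p24, p25, p26} × {34, 35, 36}}; |τ_{X×Y}| = 108.

Enumerate products U × V with U ∈ τ_X, V ∈ τ_Y (deduplicated):
  ∅ × ∅ = {} (∅)
  {p24} × {34} = {(p24,34)}
  {p24} × {36} = {(p24,36)}
  {p26} × {34} = {(p26,34)}
  {p26} × {36} = {(p26,36)}
  {p24} × {34, 35} = {(p24,34), (p24,35)}
  {p24} × {34, 36} = {(p24,34), (p24,36)}
  {p24, p25} × {34} = {(p24,34), (p25,34)}
  {p24, p26} × {34} = {(p24,34), (p26,34)}
  {p24, p25} × {36} = {(p24,36), (p25,36)}
  {p24, p26} × {36} = {(p24,36), (p26,36)}
  {p26} × {34, 35} = {(p26,34), (p26,35)}
  {p26} × {34, 36} = {(p26,34), (p26,36)}
  {p24} × {34, 35, 36} = {(p24,34), (p24,35), (p24,36)}
  {p24, p25, p26} × {34} = {(p24,34), (p25,34), (p26,34)}
  {p24, p25, p26} × {36} = {(p24,36), (p25,36), (p26,36)}
  {p26} × {34, 35, 36} = {(p26,34), (p26,35), (p26,36)}
  {p24, p25} × {34, 35} = {(p24,34), (p24,35), (p25,34), (p25,35)}
  {p24, p26} × {34, 35} = {(p24,34), (p24,35), (p26,34), (p26,35)}
  {p24, p25} × {34, 36} = {(p24,34), (p24,36), (p25,34), (p25,36)}
  {p24, p26} × {34, 36} = {(p24,34), (p24,36), (p26,34), (p26,36)}
  {p24, p25} × {34, 35, 36} = {(p24,34), (p24,35), (p24,36), (p25,34), (p25,35), (p25,36)}
  {p24, p26} × {34, 35, 36} = {(p24,34), (p24,35), (p24,36), (p26,34), (p26,35), (p26,36)}
  {p24, p25, p26} × {34, 35} = {(p24,34), (p24,35), (p25,34), (p25,35), (p26,34), (p26,35)}
  {p24, p25, p26} × {34, 36} = {(p24,34), (p24,36), (p25,34), (p25,36), (p26,34), (p26,36)}
  {p24, p25, p26} × {34, 35, 36} = {(p24,34), (p24,35), (p24,36), (p25,34), (p25,35), (p25,36), (p26,34), (p26,35), (p26,36)}
These 26 distinct sets form the basis B.
Close under arbitrary unions to get τ_{X×Y}; counting gives |τ_{X×Y}| = 108.


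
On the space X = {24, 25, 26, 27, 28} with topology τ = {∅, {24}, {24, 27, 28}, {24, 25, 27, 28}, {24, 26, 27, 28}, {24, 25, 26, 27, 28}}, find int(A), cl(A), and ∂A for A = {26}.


int(A) = ∅, cl(A) = {26}, ∂A = {26}.

Closed sets in (X, τ) are complements of opens:
  closed(X, τ) = {∅, {25}, {26}, {25, 26}, {25, 26, 27, 28}, {24, 25, 26, 27, 28}}.
int(A) = ⋃ {U ∈ τ : U ⊆ A}. Opens contained in A: ∅.
Taking the union of these: int(A) = ∅.
cl(A) = ⋂ {C closed : A ⊆ C}. Closed sets containing A: {26}, {25, 26}, {25, 26, 27, 28}, {24, 25, 26, 27, 28}.
Intersecting these: cl(A) = {26}.
∂A = cl(A) ∖ int(A) = {26} ∖ ∅ = {26}.


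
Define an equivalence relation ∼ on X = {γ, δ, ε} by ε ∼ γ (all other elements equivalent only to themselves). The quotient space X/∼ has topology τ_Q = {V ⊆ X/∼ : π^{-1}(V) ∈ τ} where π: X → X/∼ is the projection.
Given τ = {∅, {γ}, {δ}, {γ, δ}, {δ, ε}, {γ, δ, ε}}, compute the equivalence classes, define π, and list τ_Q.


X/∼ = {[γ=ε], [δ]}; |τ_Q| = 3.

Equivalence classes: [γ=ε], [δ].
Quotient map π: X → X/∼ sends γ ↦ [γ=ε], δ ↦ [δ], ε ↦ [γ=ε].
For each subset V ⊆ X/∼, compute π^{-1}(V) ⊆ X and check whether π^{-1}(V) ∈ τ. V is open in τ_Q iff π^{-1}(V) ∈ τ.
  V = {}: π^{-1}(V) = ∅ ∈ τ ✓.
  V = {[γ=ε]}: π^{-1}(V) = {γ, ε} ∉ τ ✗.
  V = {[δ]}: π^{-1}(V) = {δ} ∈ τ ✓.
  V = {[γ=ε], [δ]}: π^{-1}(V) = {γ, δ, ε} ∈ τ ✓.
Open sets in the quotient: τ_Q = {{}, {[δ]}, {[γ=ε], [δ]}} (3 elements).


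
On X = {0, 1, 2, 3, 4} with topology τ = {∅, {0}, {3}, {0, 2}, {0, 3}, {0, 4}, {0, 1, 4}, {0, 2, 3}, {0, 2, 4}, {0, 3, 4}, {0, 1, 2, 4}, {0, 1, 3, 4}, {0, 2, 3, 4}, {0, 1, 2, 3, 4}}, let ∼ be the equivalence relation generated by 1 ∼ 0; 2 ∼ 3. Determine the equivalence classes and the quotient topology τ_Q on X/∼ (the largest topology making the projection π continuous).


X/∼ = {[0=1], [2=3], [4]}; |τ_Q| = 3.

Equivalence classes: [0=1], [2=3], [4].
Quotient map π: X → X/∼ sends 0 ↦ [0=1], 1 ↦ [0=1], 2 ↦ [2=3], 3 ↦ [2=3], 4 ↦ [4].
For each subset V ⊆ X/∼, compute π^{-1}(V) ⊆ X and check whether π^{-1}(V) ∈ τ. V is open in τ_Q iff π^{-1}(V) ∈ τ.
  V = {}: π^{-1}(V) = ∅ ∈ τ ✓.
  V = {[0=1]}: π^{-1}(V) = {0, 1} ∉ τ ✗.
  V = {[2=3]}: π^{-1}(V) = {2, 3} ∉ τ ✗.
  V = {[0=1], [2=3]}: π^{-1}(V) = {0, 1, 2, 3} ∉ τ ✗.
  V = {[4]}: π^{-1}(V) = {4} ∉ τ ✗.
  V = {[0=1], [4]}: π^{-1}(V) = {0, 1, 4} ∈ τ ✓.
  V = {[2=3], [4]}: π^{-1}(V) = {2, 3, 4} ∉ τ ✗.
  V = {[0=1], [2=3], [4]}: π^{-1}(V) = {0, 1, 2, 3, 4} ∈ τ ✓.
Open sets in the quotient: τ_Q = {{}, {[0=1], [4]}, {[0=1], [2=3], [4]}} (3 elements).


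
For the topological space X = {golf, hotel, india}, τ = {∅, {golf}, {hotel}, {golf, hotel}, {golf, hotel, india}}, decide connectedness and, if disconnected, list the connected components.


(X, τ) is connected.

Find clopen sets (U ∈ τ with X ∖ U ∈ τ):
  U = ∅, X ∖ U = {golf, hotel, india} — both open, so U is clopen.
  U = {golf, hotel, india}, X ∖ U = ∅ — both open, so U is clopen.
Only trivial clopens (∅ and X) exist, so (X, τ) is connected.
Compute connected components by grouping points that agree on all clopens:
  component: {golf, hotel, india}


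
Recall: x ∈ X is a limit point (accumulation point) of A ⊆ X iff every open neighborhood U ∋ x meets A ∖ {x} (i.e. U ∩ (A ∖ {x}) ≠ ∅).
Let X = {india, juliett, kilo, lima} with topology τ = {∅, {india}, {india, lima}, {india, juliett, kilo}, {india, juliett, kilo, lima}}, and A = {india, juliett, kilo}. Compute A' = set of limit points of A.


A' = {juliett, kilo, lima}

For each x ∈ X, list the open sets U ∈ τ with x ∈ U, then check whether U ∩ (A ∖ {x}) ≠ ∅ for every such U.
  x = india: open {india} ∋ x has {india} ∩ (A ∖ {india}) = ∅, so x is NOT a limit point.
  x = juliett: opens ∋ x are {india, juliett, kilo}, {india, juliett, kilo, lima}; each meets A ∖ {juliett}, so x IS a limit point.
  x = kilo: opens ∋ x are {india, juliett, kilo}, {india, juliett, kilo, lima}; each meets A ∖ {kilo}, so x IS a limit point.
  x = lima: opens ∋ x are {india, lima}, {india, juliett, kilo, lima}; each meets A ∖ {lima}, so x IS a limit point.
Collecting: A' = {juliett, kilo, lima}.


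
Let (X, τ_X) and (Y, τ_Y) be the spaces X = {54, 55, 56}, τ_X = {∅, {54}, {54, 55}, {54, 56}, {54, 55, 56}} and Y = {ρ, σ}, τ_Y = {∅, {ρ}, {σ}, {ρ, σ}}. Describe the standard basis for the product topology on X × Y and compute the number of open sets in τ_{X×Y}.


Basis B = {∅ × ∅, {54} × {ρ}, {54} × {σ}, {54} × {ρ, σ}, {54, 55} × {ρ}, {54, 56} × {ρ}, {54, 55} × {σ}, {54, 56} × {σ}, {54, 55, 56} × {ρ}, {54, 55, 56} × {σ}, {54, 55} × {ρ, σ}, {54, 56} × {ρ, σ}, {54, 55, 56} × {ρ, σ}}; |τ_{X×Y}| = 25.

Enumerate products U × V with U ∈ τ_X, V ∈ τ_Y (deduplicated):
  ∅ × ∅ = {} (∅)
  {54} × {ρ} = {(54,ρ)}
  {54} × {σ} = {(54,σ)}
  {54} × {ρ, σ} = {(54,ρ), (54,σ)}
  {54, 55} × {ρ} = {(54,ρ), (55,ρ)}
  {54, 56} × {ρ} = {(54,ρ), (56,ρ)}
  {54, 55} × {σ} = {(54,σ), (55,σ)}
  {54, 56} × {σ} = {(54,σ), (56,σ)}
  {54, 55, 56} × {ρ} = {(54,ρ), (55,ρ), (56,ρ)}
  {54, 55, 56} × {σ} = {(54,σ), (55,σ), (56,σ)}
  {54, 55} × {ρ, σ} = {(54,ρ), (54,σ), (55,ρ), (55,σ)}
  {54, 56} × {ρ, σ} = {(54,ρ), (54,σ), (56,ρ), (56,σ)}
  {54, 55, 56} × {ρ, σ} = {(54,ρ), (54,σ), (55,ρ), (55,σ), (56,ρ), (56,σ)}
These 13 distinct sets form the basis B.
Close under arbitrary unions to get τ_{X×Y}; counting gives |τ_{X×Y}| = 25.


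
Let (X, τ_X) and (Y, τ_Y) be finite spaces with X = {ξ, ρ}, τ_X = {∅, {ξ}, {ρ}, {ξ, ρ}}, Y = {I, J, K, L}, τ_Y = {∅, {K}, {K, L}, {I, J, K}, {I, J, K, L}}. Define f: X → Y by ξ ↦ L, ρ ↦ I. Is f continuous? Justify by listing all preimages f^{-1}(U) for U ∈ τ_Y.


f IS continuous.

Compute f^{-1}(U) for each U ∈ τ_Y:
  U = ∅: f^{-1}(U) = ∅ ∈ τ_X ✓.
  U = {K}: f^{-1}(U) = ∅ ∈ τ_X ✓.
  U = {K, L}: f^{-1}(U) = {ξ} ∈ τ_X ✓.
  U = {I, J, K}: f^{-1}(U) = {ρ} ∈ τ_X ✓.
  U = {I, J, K, L}: f^{-1}(U) = {ξ, ρ} ∈ τ_X ✓.
Every preimage lies in τ_X, so f IS continuous.


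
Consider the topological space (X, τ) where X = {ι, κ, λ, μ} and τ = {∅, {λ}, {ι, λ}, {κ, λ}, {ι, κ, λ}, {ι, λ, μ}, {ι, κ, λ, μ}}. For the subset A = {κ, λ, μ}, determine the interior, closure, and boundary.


int(A) = {κ, λ}, cl(A) = {ι, κ, λ, μ}, ∂A = {ι, μ}.

Closed sets in (X, τ) are complements of opens:
  closed(X, τ) = {∅, {κ}, {μ}, {ι, μ}, {κ, μ}, {ι, κ, μ}, {ι, κ, λ, μ}}.
int(A) = ⋃ {U ∈ τ : U ⊆ A}. Opens contained in A: ∅, {λ}, {κ, λ}.
Taking the union of these: int(A) = {κ, λ}.
cl(A) = ⋂ {C closed : A ⊆ C}. Closed sets containing A: {ι, κ, λ, μ}.
Intersecting these: cl(A) = {ι, κ, λ, μ}.
∂A = cl(A) ∖ int(A) = {ι, κ, λ, μ} ∖ {κ, λ} = {ι, μ}.


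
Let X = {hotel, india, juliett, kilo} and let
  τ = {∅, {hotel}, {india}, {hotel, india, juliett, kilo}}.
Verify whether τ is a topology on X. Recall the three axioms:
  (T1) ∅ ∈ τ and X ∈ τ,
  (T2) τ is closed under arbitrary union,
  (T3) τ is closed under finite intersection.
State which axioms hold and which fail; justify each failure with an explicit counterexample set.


τ is NOT a topology on X.

Axiom (T1): ∅ ∈ τ? Yes; X ∈ τ? Yes.
Axiom (T2/T3): check pairwise unions and intersections of members of τ.
Counterexample for (T2): {hotel} ∪ {india} = {hotel, india} ∉ τ. Therefore τ is NOT a topology.


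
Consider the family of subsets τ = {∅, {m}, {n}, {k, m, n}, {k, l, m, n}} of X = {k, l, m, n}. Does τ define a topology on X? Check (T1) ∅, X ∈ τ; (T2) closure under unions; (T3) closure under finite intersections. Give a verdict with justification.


τ is NOT a topology on X.

Axiom (T1): ∅ ∈ τ? Yes; X ∈ τ? Yes.
Axiom (T2/T3): check pairwise unions and intersections of members of τ.
Counterexample for (T2): {m} ∪ {n} = {m, n} ∉ τ. Therefore τ is NOT a topology.


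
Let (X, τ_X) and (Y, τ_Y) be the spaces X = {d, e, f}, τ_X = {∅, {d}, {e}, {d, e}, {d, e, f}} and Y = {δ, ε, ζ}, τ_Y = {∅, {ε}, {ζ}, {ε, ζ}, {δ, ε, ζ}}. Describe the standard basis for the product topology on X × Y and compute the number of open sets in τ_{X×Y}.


Basis B = {∅ × ∅, {d} × {ε}, {d} × {ζ}, {e} × {ε}, {e} × {ζ}, {d} × {ε, ζ}, {d, e} × {ε}, {d, e} × {ζ}, {e} × {ε, ζ}, {d} × {δ, ε, ζ}, {d, e, f} × {ε}, {d, e, f} × {ζ}, {e} × {δ, ε, ζ}, {d, e} × {ε, ζ}, {d, e} × {δ, ε, ζ}, {d, e, f} × {ε, ζ}, {d, e, f} × {δ, ε, ζ}}; |τ_{X×Y}| = 48.

Enumerate products U × V with U ∈ τ_X, V ∈ τ_Y (deduplicated):
  ∅ × ∅ = {} (∅)
  {d} × {ε} = {(d,ε)}
  {d} × {ζ} = {(d,ζ)}
  {e} × {ε} = {(e,ε)}
  {e} × {ζ} = {(e,ζ)}
  {d} × {ε, ζ} = {(d,ε), (d,ζ)}
  {d, e} × {ε} = {(d,ε), (e,ε)}
  {d, e} × {ζ} = {(d,ζ), (e,ζ)}
  {e} × {ε, ζ} = {(e,ε), (e,ζ)}
  {d} × {δ, ε, ζ} = {(d,δ), (d,ε), (d,ζ)}
  {d, e, f} × {ε} = {(d,ε), (e,ε), (f,ε)}
  {d, e, f} × {ζ} = {(d,ζ), (e,ζ), (f,ζ)}
  {e} × {δ, ε, ζ} = {(e,δ), (e,ε), (e,ζ)}
  {d, e} × {ε, ζ} = {(d,ε), (d,ζ), (e,ε), (e,ζ)}
  {d, e} × {δ, ε, ζ} = {(d,δ), (d,ε), (d,ζ), (e,δ), (e,ε), (e,ζ)}
  {d, e, f} × {ε, ζ} = {(d,ε), (d,ζ), (e,ε), (e,ζ), (f,ε), (f,ζ)}
  {d, e, f} × {δ, ε, ζ} = {(d,δ), (d,ε), (d,ζ), (e,δ), (e,ε), (e,ζ), (f,δ), (f,ε), (f,ζ)}
These 17 distinct sets form the basis B.
Close under arbitrary unions to get τ_{X×Y}; counting gives |τ_{X×Y}| = 48.


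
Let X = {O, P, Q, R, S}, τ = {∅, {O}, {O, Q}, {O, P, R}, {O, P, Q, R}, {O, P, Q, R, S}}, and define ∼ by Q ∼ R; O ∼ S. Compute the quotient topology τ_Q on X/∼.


X/∼ = {[O=S], [P], [Q=R]}; |τ_Q| = 2.

Equivalence classes: [O=S], [P], [Q=R].
Quotient map π: X → X/∼ sends O ↦ [O=S], P ↦ [P], Q ↦ [Q=R], R ↦ [Q=R], S ↦ [O=S].
For each subset V ⊆ X/∼, compute π^{-1}(V) ⊆ X and check whether π^{-1}(V) ∈ τ. V is open in τ_Q iff π^{-1}(V) ∈ τ.
  V = {}: π^{-1}(V) = ∅ ∈ τ ✓.
  V = {[O=S]}: π^{-1}(V) = {O, S} ∉ τ ✗.
  V = {[P]}: π^{-1}(V) = {P} ∉ τ ✗.
  V = {[O=S], [P]}: π^{-1}(V) = {O, P, S} ∉ τ ✗.
  V = {[Q=R]}: π^{-1}(V) = {Q, R} ∉ τ ✗.
  V = {[O=S], [Q=R]}: π^{-1}(V) = {O, Q, R, S} ∉ τ ✗.
  V = {[P], [Q=R]}: π^{-1}(V) = {P, Q, R} ∉ τ ✗.
  V = {[O=S], [P], [Q=R]}: π^{-1}(V) = {O, P, Q, R, S} ∈ τ ✓.
Open sets in the quotient: τ_Q = {{}, {[O=S], [P], [Q=R]}} (2 elements).


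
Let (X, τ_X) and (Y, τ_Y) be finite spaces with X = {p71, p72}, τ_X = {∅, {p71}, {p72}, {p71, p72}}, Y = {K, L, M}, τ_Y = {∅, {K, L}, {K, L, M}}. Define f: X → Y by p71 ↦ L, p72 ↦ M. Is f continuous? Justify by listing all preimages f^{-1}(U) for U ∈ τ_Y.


f IS continuous.

Compute f^{-1}(U) for each U ∈ τ_Y:
  U = ∅: f^{-1}(U) = ∅ ∈ τ_X ✓.
  U = {K, L}: f^{-1}(U) = {p71} ∈ τ_X ✓.
  U = {K, L, M}: f^{-1}(U) = {p71, p72} ∈ τ_X ✓.
Every preimage lies in τ_X, so f IS continuous.


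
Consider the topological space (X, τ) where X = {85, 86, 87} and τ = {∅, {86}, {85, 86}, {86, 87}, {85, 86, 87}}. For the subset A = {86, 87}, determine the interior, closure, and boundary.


int(A) = {86, 87}, cl(A) = {85, 86, 87}, ∂A = {85}.

Closed sets in (X, τ) are complements of opens:
  closed(X, τ) = {∅, {85}, {87}, {85, 87}, {85, 86, 87}}.
int(A) = ⋃ {U ∈ τ : U ⊆ A}. Opens contained in A: ∅, {86}, {86, 87}.
Taking the union of these: int(A) = {86, 87}.
cl(A) = ⋂ {C closed : A ⊆ C}. Closed sets containing A: {85, 86, 87}.
Intersecting these: cl(A) = {85, 86, 87}.
∂A = cl(A) ∖ int(A) = {85, 86, 87} ∖ {86, 87} = {85}.


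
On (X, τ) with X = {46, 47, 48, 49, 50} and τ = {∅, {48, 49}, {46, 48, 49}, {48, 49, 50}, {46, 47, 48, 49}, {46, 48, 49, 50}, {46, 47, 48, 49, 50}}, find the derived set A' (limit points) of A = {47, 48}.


A' = {46, 47, 49, 50}

For each x ∈ X, list the open sets U ∈ τ with x ∈ U, then check whether U ∩ (A ∖ {x}) ≠ ∅ for every such U.
  x = 46: opens ∋ x are {46, 48, 49}, {46, 47, 48, 49}, {46, 48, 49, 50}, {46, 47, 48, 49, 50}; each meets A ∖ {46}, so x IS a limit point.
  x = 47: opens ∋ x are {46, 47, 48, 49}, {46, 47, 48, 49, 50}; each meets A ∖ {47}, so x IS a limit point.
  x = 48: open {48, 49} ∋ x has {48, 49} ∩ (A ∖ {48}) = ∅, so x is NOT a limit point.
  x = 49: opens ∋ x are {48, 49}, {46, 48, 49}, {48, 49, 50}, {46, 47, 48, 49}, {46, 48, 49, 50}, {46, 47, 48, 49, 50}; each meets A ∖ {49}, so x IS a limit point.
  x = 50: opens ∋ x are {48, 49, 50}, {46, 48, 49, 50}, {46, 47, 48, 49, 50}; each meets A ∖ {50}, so x IS a limit point.
Collecting: A' = {46, 47, 49, 50}.


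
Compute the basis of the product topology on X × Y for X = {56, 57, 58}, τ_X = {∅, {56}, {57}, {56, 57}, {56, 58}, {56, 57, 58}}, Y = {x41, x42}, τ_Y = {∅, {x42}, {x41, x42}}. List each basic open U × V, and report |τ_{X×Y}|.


Basis B = {∅ × ∅, {56} × {x42}, {57} × {x42}, {56} × {x41, x42}, {56, 57} × {x42}, {56, 58} × {x42}, {57} × {x41, x42}, {56, 57, 58} × {x42}, {56, 57} × {x41, x42}, {56, 58} × {x41, x42}, {56, 57, 58} × {x41, x42}}; |τ_{X×Y}| = 18.

Enumerate products U × V with U ∈ τ_X, V ∈ τ_Y (deduplicated):
  ∅ × ∅ = {} (∅)
  {56} × {x42} = {(56,x42)}
  {57} × {x42} = {(57,x42)}
  {56} × {x41, x42} = {(56,x41), (56,x42)}
  {56, 57} × {x42} = {(56,x42), (57,x42)}
  {56, 58} × {x42} = {(56,x42), (58,x42)}
  {57} × {x41, x42} = {(57,x41), (57,x42)}
  {56, 57, 58} × {x42} = {(56,x42), (57,x42), (58,x42)}
  {56, 57} × {x41, x42} = {(56,x41), (56,x42), (57,x41), (57,x42)}
  {56, 58} × {x41, x42} = {(56,x41), (56,x42), (58,x41), (58,x42)}
  {56, 57, 58} × {x41, x42} = {(56,x41), (56,x42), (57,x41), (57,x42), (58,x41), (58,x42)}
These 11 distinct sets form the basis B.
Close under arbitrary unions to get τ_{X×Y}; counting gives |τ_{X×Y}| = 18.


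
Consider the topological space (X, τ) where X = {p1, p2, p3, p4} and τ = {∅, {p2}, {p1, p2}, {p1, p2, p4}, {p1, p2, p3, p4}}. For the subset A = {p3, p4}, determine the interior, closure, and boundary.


int(A) = ∅, cl(A) = {p3, p4}, ∂A = {p3, p4}.

Closed sets in (X, τ) are complements of opens:
  closed(X, τ) = {∅, {p3}, {p3, p4}, {p1, p3, p4}, {p1, p2, p3, p4}}.
int(A) = ⋃ {U ∈ τ : U ⊆ A}. Opens contained in A: ∅.
Taking the union of these: int(A) = ∅.
cl(A) = ⋂ {C closed : A ⊆ C}. Closed sets containing A: {p3, p4}, {p1, p3, p4}, {p1, p2, p3, p4}.
Intersecting these: cl(A) = {p3, p4}.
∂A = cl(A) ∖ int(A) = {p3, p4} ∖ ∅ = {p3, p4}.


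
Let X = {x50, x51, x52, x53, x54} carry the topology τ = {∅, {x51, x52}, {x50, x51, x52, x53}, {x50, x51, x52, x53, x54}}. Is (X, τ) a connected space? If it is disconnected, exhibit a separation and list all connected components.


(X, τ) is connected.

Find clopen sets (U ∈ τ with X ∖ U ∈ τ):
  U = ∅, X ∖ U = {x50, x51, x52, x53, x54} — both open, so U is clopen.
  U = {x50, x51, x52, x53, x54}, X ∖ U = ∅ — both open, so U is clopen.
Only trivial clopens (∅ and X) exist, so (X, τ) is connected.
Compute connected components by grouping points that agree on all clopens:
  component: {x50, x51, x52, x53, x54}


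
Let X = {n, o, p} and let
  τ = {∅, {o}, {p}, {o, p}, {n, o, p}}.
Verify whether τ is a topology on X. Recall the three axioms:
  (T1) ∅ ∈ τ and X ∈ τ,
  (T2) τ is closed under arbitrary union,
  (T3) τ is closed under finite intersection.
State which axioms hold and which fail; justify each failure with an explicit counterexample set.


τ IS a topology on X.

Axiom (T1): ∅ ∈ τ? Yes; X ∈ τ? Yes.
Axiom (T2/T3): check pairwise unions and intersections of members of τ.
All pairwise intersections and unions checked — each lies in τ. Therefore τ satisfies (T1), (T2), (T3): it IS a topology on X.


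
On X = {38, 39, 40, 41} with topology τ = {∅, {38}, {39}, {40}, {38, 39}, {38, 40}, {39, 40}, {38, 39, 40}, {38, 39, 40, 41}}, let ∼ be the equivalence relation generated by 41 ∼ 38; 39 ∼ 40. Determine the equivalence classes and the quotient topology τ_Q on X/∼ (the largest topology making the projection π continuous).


X/∼ = {[38=41], [39=40]}; |τ_Q| = 3.

Equivalence classes: [38=41], [39=40].
Quotient map π: X → X/∼ sends 38 ↦ [38=41], 39 ↦ [39=40], 40 ↦ [39=40], 41 ↦ [38=41].
For each subset V ⊆ X/∼, compute π^{-1}(V) ⊆ X and check whether π^{-1}(V) ∈ τ. V is open in τ_Q iff π^{-1}(V) ∈ τ.
  V = {}: π^{-1}(V) = ∅ ∈ τ ✓.
  V = {[38=41]}: π^{-1}(V) = {38, 41} ∉ τ ✗.
  V = {[39=40]}: π^{-1}(V) = {39, 40} ∈ τ ✓.
  V = {[38=41], [39=40]}: π^{-1}(V) = {38, 39, 40, 41} ∈ τ ✓.
Open sets in the quotient: τ_Q = {{}, {[39=40]}, {[38=41], [39=40]}} (3 elements).


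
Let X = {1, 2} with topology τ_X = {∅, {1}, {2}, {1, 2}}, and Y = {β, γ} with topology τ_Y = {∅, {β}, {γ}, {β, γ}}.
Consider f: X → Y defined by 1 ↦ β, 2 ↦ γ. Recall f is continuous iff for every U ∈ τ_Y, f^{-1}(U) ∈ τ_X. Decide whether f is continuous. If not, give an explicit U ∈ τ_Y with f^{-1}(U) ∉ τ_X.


f IS continuous.

Compute f^{-1}(U) for each U ∈ τ_Y:
  U = ∅: f^{-1}(U) = ∅ ∈ τ_X ✓.
  U = {β}: f^{-1}(U) = {1} ∈ τ_X ✓.
  U = {γ}: f^{-1}(U) = {2} ∈ τ_X ✓.
  U = {β, γ}: f^{-1}(U) = {1, 2} ∈ τ_X ✓.
Every preimage lies in τ_X, so f IS continuous.


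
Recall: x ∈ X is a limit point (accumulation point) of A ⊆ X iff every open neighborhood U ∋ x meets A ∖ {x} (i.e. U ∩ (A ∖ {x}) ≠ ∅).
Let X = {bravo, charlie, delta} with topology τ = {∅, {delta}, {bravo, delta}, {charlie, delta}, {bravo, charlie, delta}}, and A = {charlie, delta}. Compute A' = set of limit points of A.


A' = {bravo, charlie}

For each x ∈ X, list the open sets U ∈ τ with x ∈ U, then check whether U ∩ (A ∖ {x}) ≠ ∅ for every such U.
  x = bravo: opens ∋ x are {bravo, delta}, {bravo, charlie, delta}; each meets A ∖ {bravo}, so x IS a limit point.
  x = charlie: opens ∋ x are {charlie, delta}, {bravo, charlie, delta}; each meets A ∖ {charlie}, so x IS a limit point.
  x = delta: open {delta} ∋ x has {delta} ∩ (A ∖ {delta}) = ∅, so x is NOT a limit point.
Collecting: A' = {bravo, charlie}.


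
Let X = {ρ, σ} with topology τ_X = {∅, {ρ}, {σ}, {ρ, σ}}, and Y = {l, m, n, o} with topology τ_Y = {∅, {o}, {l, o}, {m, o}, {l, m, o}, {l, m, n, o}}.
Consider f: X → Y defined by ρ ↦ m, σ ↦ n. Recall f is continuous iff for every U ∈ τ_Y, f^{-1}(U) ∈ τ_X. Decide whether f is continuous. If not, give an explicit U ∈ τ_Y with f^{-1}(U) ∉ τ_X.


f IS continuous.

Compute f^{-1}(U) for each U ∈ τ_Y:
  U = ∅: f^{-1}(U) = ∅ ∈ τ_X ✓.
  U = {o}: f^{-1}(U) = ∅ ∈ τ_X ✓.
  U = {l, o}: f^{-1}(U) = ∅ ∈ τ_X ✓.
  U = {m, o}: f^{-1}(U) = {ρ} ∈ τ_X ✓.
  U = {l, m, o}: f^{-1}(U) = {ρ} ∈ τ_X ✓.
  U = {l, m, n, o}: f^{-1}(U) = {ρ, σ} ∈ τ_X ✓.
Every preimage lies in τ_X, so f IS continuous.


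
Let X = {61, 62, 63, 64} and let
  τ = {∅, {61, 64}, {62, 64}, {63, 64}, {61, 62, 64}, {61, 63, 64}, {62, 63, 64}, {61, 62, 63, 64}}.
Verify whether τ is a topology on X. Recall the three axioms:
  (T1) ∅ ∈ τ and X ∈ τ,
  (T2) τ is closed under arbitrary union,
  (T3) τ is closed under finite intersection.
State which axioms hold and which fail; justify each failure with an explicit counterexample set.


τ is NOT a topology on X.

Axiom (T1): ∅ ∈ τ? Yes; X ∈ τ? Yes.
Axiom (T2/T3): check pairwise unions and intersections of members of τ.
Counterexample for (T3): {61, 64} ∩ {62, 64} = {64} ∉ τ. Therefore τ is NOT a topology.


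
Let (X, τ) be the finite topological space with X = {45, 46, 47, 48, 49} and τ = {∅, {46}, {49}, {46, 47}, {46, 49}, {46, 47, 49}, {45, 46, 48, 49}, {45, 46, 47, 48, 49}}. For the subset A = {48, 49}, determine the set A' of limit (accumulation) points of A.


A' = {45, 48}

For each x ∈ X, list the open sets U ∈ τ with x ∈ U, then check whether U ∩ (A ∖ {x}) ≠ ∅ for every such U.
  x = 45: opens ∋ x are {45, 46, 48, 49}, {45, 46, 47, 48, 49}; each meets A ∖ {45}, so x IS a limit point.
  x = 46: open {46} ∋ x has {46} ∩ (A ∖ {46}) = ∅, so x is NOT a limit point.
  x = 47: open {46, 47} ∋ x has {46, 47} ∩ (A ∖ {47}) = ∅, so x is NOT a limit point.
  x = 48: opens ∋ x are {45, 46, 48, 49}, {45, 46, 47, 48, 49}; each meets A ∖ {48}, so x IS a limit point.
  x = 49: open {49} ∋ x has {49} ∩ (A ∖ {49}) = ∅, so x is NOT a limit point.
Collecting: A' = {45, 48}.


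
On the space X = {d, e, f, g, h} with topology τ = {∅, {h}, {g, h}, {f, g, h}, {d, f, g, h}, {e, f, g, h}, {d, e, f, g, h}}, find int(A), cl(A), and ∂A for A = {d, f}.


int(A) = ∅, cl(A) = {d, e, f}, ∂A = {d, e, f}.

Closed sets in (X, τ) are complements of opens:
  closed(X, τ) = {∅, {d}, {e}, {d, e}, {d, e, f}, {d, e, f, g}, {d, e, f, g, h}}.
int(A) = ⋃ {U ∈ τ : U ⊆ A}. Opens contained in A: ∅.
Taking the union of these: int(A) = ∅.
cl(A) = ⋂ {C closed : A ⊆ C}. Closed sets containing A: {d, e, f}, {d, e, f, g}, {d, e, f, g, h}.
Intersecting these: cl(A) = {d, e, f}.
∂A = cl(A) ∖ int(A) = {d, e, f} ∖ ∅ = {d, e, f}.


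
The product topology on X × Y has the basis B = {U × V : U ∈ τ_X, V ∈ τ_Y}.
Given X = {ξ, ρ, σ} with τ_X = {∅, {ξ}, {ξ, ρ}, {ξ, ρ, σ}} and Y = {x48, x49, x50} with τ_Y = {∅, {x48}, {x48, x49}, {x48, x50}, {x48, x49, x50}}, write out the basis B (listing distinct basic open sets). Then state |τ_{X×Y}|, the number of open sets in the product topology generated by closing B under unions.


Basis B = {∅ × ∅, {ξ} × {x48}, {ξ} × {x48, x49}, {ξ} × {x48, x50}, {ξ, ρ} × {x48}, {ξ} × {x48, x49, x50}, {ξ, ρ, σ} × {x48}, {ξ, ρ} × {x48, x49}, {ξ, ρ} × {x48, x50}, {ξ, ρ} × {x48, x49, x50}, {ξ, ρ, σ} × {x48, x49}, {ξ, ρ, σ} × {x48, x50}, {ξ, ρ, σ} × {x48, x49, x50}}; |τ_{X×Y}| = 30.

Enumerate products U × V with U ∈ τ_X, V ∈ τ_Y (deduplicated):
  ∅ × ∅ = {} (∅)
  {ξ} × {x48} = {(ξ,x48)}
  {ξ} × {x48, x49} = {(ξ,x48), (ξ,x49)}
  {ξ} × {x48, x50} = {(ξ,x48), (ξ,x50)}
  {ξ, ρ} × {x48} = {(ξ,x48), (ρ,x48)}
  {ξ} × {x48, x49, x50} = {(ξ,x48), (ξ,x49), (ξ,x50)}
  {ξ, ρ, σ} × {x48} = {(ξ,x48), (ρ,x48), (σ,x48)}
  {ξ, ρ} × {x48, x49} = {(ξ,x48), (ξ,x49), (ρ,x48), (ρ,x49)}
  {ξ, ρ} × {x48, x50} = {(ξ,x48), (ξ,x50), (ρ,x48), (ρ,x50)}
  {ξ, ρ} × {x48, x49, x50} = {(ξ,x48), (ξ,x49), (ξ,x50), (ρ,x48), (ρ,x49), (ρ,x50)}
  {ξ, ρ, σ} × {x48, x49} = {(ξ,x48), (ξ,x49), (ρ,x48), (ρ,x49), (σ,x48), (σ,x49)}
  {ξ, ρ, σ} × {x48, x50} = {(ξ,x48), (ξ,x50), (ρ,x48), (ρ,x50), (σ,x48), (σ,x50)}
  {ξ, ρ, σ} × {x48, x49, x50} = {(ξ,x48), (ξ,x49), (ξ,x50), (ρ,x48), (ρ,x49), (ρ,x50), (σ,x48), (σ,x49), (σ,x50)}
These 13 distinct sets form the basis B.
Close under arbitrary unions to get τ_{X×Y}; counting gives |τ_{X×Y}| = 30.


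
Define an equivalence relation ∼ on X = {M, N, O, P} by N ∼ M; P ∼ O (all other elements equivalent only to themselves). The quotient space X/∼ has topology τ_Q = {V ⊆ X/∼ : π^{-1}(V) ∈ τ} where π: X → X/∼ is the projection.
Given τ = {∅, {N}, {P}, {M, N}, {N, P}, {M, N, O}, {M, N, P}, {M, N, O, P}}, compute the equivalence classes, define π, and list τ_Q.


X/∼ = {[M=N], [O=P]}; |τ_Q| = 3.

Equivalence classes: [M=N], [O=P].
Quotient map π: X → X/∼ sends M ↦ [M=N], N ↦ [M=N], O ↦ [O=P], P ↦ [O=P].
For each subset V ⊆ X/∼, compute π^{-1}(V) ⊆ X and check whether π^{-1}(V) ∈ τ. V is open in τ_Q iff π^{-1}(V) ∈ τ.
  V = {}: π^{-1}(V) = ∅ ∈ τ ✓.
  V = {[M=N]}: π^{-1}(V) = {M, N} ∈ τ ✓.
  V = {[O=P]}: π^{-1}(V) = {O, P} ∉ τ ✗.
  V = {[M=N], [O=P]}: π^{-1}(V) = {M, N, O, P} ∈ τ ✓.
Open sets in the quotient: τ_Q = {{}, {[M=N]}, {[M=N], [O=P]}} (3 elements).


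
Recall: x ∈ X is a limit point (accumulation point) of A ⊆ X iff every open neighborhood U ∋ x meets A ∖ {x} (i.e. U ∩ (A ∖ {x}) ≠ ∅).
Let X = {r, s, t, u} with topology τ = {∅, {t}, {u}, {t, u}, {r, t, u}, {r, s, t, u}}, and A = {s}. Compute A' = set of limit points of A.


A' = ∅

For each x ∈ X, list the open sets U ∈ τ with x ∈ U, then check whether U ∩ (A ∖ {x}) ≠ ∅ for every such U.
  x = r: open {r, t, u} ∋ x has {r, t, u} ∩ (A ∖ {r}) = ∅, so x is NOT a limit point.
  x = s: open {r, s, t, u} ∋ x has {r, s, t, u} ∩ (A ∖ {s}) = ∅, so x is NOT a limit point.
  x = t: open {t} ∋ x has {t} ∩ (A ∖ {t}) = ∅, so x is NOT a limit point.
  x = u: open {u} ∋ x has {u} ∩ (A ∖ {u}) = ∅, so x is NOT a limit point.
Collecting: A' = ∅.


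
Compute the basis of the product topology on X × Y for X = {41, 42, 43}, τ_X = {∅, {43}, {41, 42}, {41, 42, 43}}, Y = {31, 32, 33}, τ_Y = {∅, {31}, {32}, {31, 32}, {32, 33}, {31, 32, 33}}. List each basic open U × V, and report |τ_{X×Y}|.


Basis B = {∅ × ∅, {43} × {31}, {43} × {32}, {41, 42} × {31}, {41, 42} × {32}, {43} × {31, 32}, {43} × {32, 33}, {41, 42, 43} × {31}, {41, 42, 43} × {32}, {43} × {31, 32, 33}, {41, 42} × {31, 32}, {41, 42} × {32, 33}, {41, 42} × {31, 32, 33}, {41, 42, 43} × {31, 32}, {41, 42, 43} × {32, 33}, {41, 42, 43} × {31, 32, 33}}; |τ_{X×Y}| = 36.

Enumerate products U × V with U ∈ τ_X, V ∈ τ_Y (deduplicated):
  ∅ × ∅ = {} (∅)
  {43} × {31} = {(43,31)}
  {43} × {32} = {(43,32)}
  {41, 42} × {31} = {(41,31), (42,31)}
  {41, 42} × {32} = {(41,32), (42,32)}
  {43} × {31, 32} = {(43,31), (43,32)}
  {43} × {32, 33} = {(43,32), (43,33)}
  {41, 42, 43} × {31} = {(41,31), (42,31), (43,31)}
  {41, 42, 43} × {32} = {(41,32), (42,32), (43,32)}
  {43} × {31, 32, 33} = {(43,31), (43,32), (43,33)}
  {41, 42} × {31, 32} = {(41,31), (41,32), (42,31), (42,32)}
  {41, 42} × {32, 33} = {(41,32), (41,33), (42,32), (42,33)}
  {41, 42} × {31, 32, 33} = {(41,31), (41,32), (41,33), (42,31), (42,32), (42,33)}
  {41, 42, 43} × {31, 32} = {(41,31), (41,32), (42,31), (42,32), (43,31), (43,32)}
  {41, 42, 43} × {32, 33} = {(41,32), (41,33), (42,32), (42,33), (43,32), (43,33)}
  {41, 42, 43} × {31, 32, 33} = {(41,31), (41,32), (41,33), (42,31), (42,32), (42,33), (43,31), (43,32), (43,33)}
These 16 distinct sets form the basis B.
Close under arbitrary unions to get τ_{X×Y}; counting gives |τ_{X×Y}| = 36.


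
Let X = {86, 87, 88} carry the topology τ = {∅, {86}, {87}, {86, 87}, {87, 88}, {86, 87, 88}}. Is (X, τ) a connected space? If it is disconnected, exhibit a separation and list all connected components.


(X, τ) is disconnected; components = [{86}, {87, 88}].

Find clopen sets (U ∈ τ with X ∖ U ∈ τ):
  U = ∅, X ∖ U = {86, 87, 88} — both open, so U is clopen.
  U = {86}, X ∖ U = {87, 88} — both open, so U is clopen.
  U = {87, 88}, X ∖ U = {86} — both open, so U is clopen.
  U = {86, 87, 88}, X ∖ U = ∅ — both open, so U is clopen.
Nontrivial clopen(s) exist: e.g. {86}. So (X, τ) is disconnected.
Compute connected components by grouping points that agree on all clopens:
  component: {86}
  component: {87, 88}


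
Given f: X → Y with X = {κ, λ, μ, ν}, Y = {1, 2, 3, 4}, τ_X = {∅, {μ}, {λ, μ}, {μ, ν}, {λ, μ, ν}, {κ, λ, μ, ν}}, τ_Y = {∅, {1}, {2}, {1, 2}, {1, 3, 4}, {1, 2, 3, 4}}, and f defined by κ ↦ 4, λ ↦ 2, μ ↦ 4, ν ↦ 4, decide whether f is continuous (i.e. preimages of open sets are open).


f is NOT continuous.

Compute f^{-1}(U) for each U ∈ τ_Y:
  U = ∅: f^{-1}(U) = ∅ ∈ τ_X ✓.
  U = {1}: f^{-1}(U) = ∅ ∈ τ_X ✓.
  U = {2}: f^{-1}(U) = {λ} ∉ τ_X ✗.
  U = {1, 2}: f^{-1}(U) = {λ} ∉ τ_X ✗.
  U = {1, 3, 4}: f^{-1}(U) = {κ, μ, ν} ∉ τ_X ✗.
  U = {1, 2, 3, 4}: f^{-1}(U) = {κ, λ, μ, ν} ∈ τ_X ✓.
Found U = {2} with f^{-1}(U) = {λ} not in τ_X. Therefore f is NOT continuous.


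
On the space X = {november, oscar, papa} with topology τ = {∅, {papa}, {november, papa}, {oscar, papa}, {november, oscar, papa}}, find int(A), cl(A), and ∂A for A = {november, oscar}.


int(A) = ∅, cl(A) = {november, oscar}, ∂A = {november, oscar}.

Closed sets in (X, τ) are complements of opens:
  closed(X, τ) = {∅, {november}, {oscar}, {november, oscar}, {november, oscar, papa}}.
int(A) = ⋃ {U ∈ τ : U ⊆ A}. Opens contained in A: ∅.
Taking the union of these: int(A) = ∅.
cl(A) = ⋂ {C closed : A ⊆ C}. Closed sets containing A: {november, oscar}, {november, oscar, papa}.
Intersecting these: cl(A) = {november, oscar}.
∂A = cl(A) ∖ int(A) = {november, oscar} ∖ ∅ = {november, oscar}.


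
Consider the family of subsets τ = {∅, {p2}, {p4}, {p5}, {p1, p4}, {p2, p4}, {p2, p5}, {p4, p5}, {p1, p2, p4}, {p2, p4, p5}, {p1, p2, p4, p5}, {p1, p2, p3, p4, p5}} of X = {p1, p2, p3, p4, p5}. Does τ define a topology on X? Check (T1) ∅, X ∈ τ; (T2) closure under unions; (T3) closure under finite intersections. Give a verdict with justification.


τ is NOT a topology on X.

Axiom (T1): ∅ ∈ τ? Yes; X ∈ τ? Yes.
Axiom (T2/T3): check pairwise unions and intersections of members of τ.
Counterexample for (T2): {p5} ∪ {p1, p4} = {p1, p4, p5} ∉ τ. Therefore τ is NOT a topology.


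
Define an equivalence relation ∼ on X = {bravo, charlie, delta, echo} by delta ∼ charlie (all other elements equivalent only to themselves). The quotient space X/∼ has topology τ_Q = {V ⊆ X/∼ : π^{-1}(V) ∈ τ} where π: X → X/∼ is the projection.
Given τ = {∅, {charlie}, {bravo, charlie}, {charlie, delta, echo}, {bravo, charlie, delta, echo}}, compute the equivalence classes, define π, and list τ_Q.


X/∼ = {[bravo], [charlie=delta], [echo]}; |τ_Q| = 3.

Equivalence classes: [bravo], [charlie=delta], [echo].
Quotient map π: X → X/∼ sends bravo ↦ [bravo], charlie ↦ [charlie=delta], delta ↦ [charlie=delta], echo ↦ [echo].
For each subset V ⊆ X/∼, compute π^{-1}(V) ⊆ X and check whether π^{-1}(V) ∈ τ. V is open in τ_Q iff π^{-1}(V) ∈ τ.
  V = {}: π^{-1}(V) = ∅ ∈ τ ✓.
  V = {[bravo]}: π^{-1}(V) = {bravo} ∉ τ ✗.
  V = {[charlie=delta]}: π^{-1}(V) = {charlie, delta} ∉ τ ✗.
  V = {[bravo], [charlie=delta]}: π^{-1}(V) = {bravo, charlie, delta} ∉ τ ✗.
  V = {[echo]}: π^{-1}(V) = {echo} ∉ τ ✗.
  V = {[bravo], [echo]}: π^{-1}(V) = {bravo, echo} ∉ τ ✗.
  V = {[charlie=delta], [echo]}: π^{-1}(V) = {charlie, delta, echo} ∈ τ ✓.
  V = {[bravo], [charlie=delta], [echo]}: π^{-1}(V) = {bravo, charlie, delta, echo} ∈ τ ✓.
Open sets in the quotient: τ_Q = {{}, {[charlie=delta], [echo]}, {[bravo], [charlie=delta], [echo]}} (3 elements).


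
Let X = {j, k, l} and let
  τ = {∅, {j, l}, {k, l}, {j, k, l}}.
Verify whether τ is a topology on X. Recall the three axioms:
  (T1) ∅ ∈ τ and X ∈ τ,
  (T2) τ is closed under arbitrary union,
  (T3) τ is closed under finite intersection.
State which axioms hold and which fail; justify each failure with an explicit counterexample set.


τ is NOT a topology on X.

Axiom (T1): ∅ ∈ τ? Yes; X ∈ τ? Yes.
Axiom (T2/T3): check pairwise unions and intersections of members of τ.
Counterexample for (T3): {j, l} ∩ {k, l} = {l} ∉ τ. Therefore τ is NOT a topology.


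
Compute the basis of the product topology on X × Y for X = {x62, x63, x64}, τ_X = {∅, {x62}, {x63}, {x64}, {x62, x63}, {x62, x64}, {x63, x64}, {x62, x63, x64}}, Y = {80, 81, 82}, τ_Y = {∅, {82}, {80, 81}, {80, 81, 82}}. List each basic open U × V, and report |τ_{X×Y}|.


Basis B = {∅ × ∅, {x62} × {82}, {x63} × {82}, {x64} × {82}, {x62} × {80, 81}, {x62, x63} × {82}, {x62, x64} × {82}, {x63} × {80, 81}, {x63, x64} × {82}, {x64} × {80, 81}, {x62} × {80, 81, 82}, {x62, x63, x64} × {82}, {x63} × {80, 81, 82}, {x64} × {80, 81, 82}, {x62, x63} × {80, 81}, {x62, x64} × {80, 81}, {x63, x64} × {80, 81}, {x62, x63} × {80, 81, 82}, {x62, x64} × {80, 81, 82}, {x62, x63, x64} × {80, 81}, {x63, x64} × {80, 81, 82}, {x62, x63, x64} × {80, 81, 82}}; |τ_{X×Y}| = 64.

Enumerate products U × V with U ∈ τ_X, V ∈ τ_Y (deduplicated):
  ∅ × ∅ = {} (∅)
  {x62} × {82} = {(x62,82)}
  {x63} × {82} = {(x63,82)}
  {x64} × {82} = {(x64,82)}
  {x62} × {80, 81} = {(x62,80), (x62,81)}
  {x62, x63} × {82} = {(x62,82), (x63,82)}
  {x62, x64} × {82} = {(x62,82), (x64,82)}
  {x63} × {80, 81} = {(x63,80), (x63,81)}
  {x63, x64} × {82} = {(x63,82), (x64,82)}
  {x64} × {80, 81} = {(x64,80), (x64,81)}
  {x62} × {80, 81, 82} = {(x62,80), (x62,81), (x62,82)}
  {x62, x63, x64} × {82} = {(x62,82), (x63,82), (x64,82)}
  {x63} × {80, 81, 82} = {(x63,80), (x63,81), (x63,82)}
  {x64} × {80, 81, 82} = {(x64,80), (x64,81), (x64,82)}
  {x62, x63} × {80, 81} = {(x62,80), (x62,81), (x63,80), (x63,81)}
  {x62, x64} × {80, 81} = {(x62,80), (x62,81), (x64,80), (x64,81)}
  {x63, x64} × {80, 81} = {(x63,80), (x63,81), (x64,80), (x64,81)}
  {x62, x63} × {80, 81, 82} = {(x62,80), (x62,81), (x62,82), (x63,80), (x63,81), (x63,82)}
  {x62, x64} × {80, 81, 82} = {(x62,80), (x62,81), (x62,82), (x64,80), (x64,81), (x64,82)}
  {x62, x63, x64} × {80, 81} = {(x62,80), (x62,81), (x63,80), (x63,81), (x64,80), (x64,81)}
  {x63, x64} × {80, 81, 82} = {(x63,80), (x63,81), (x63,82), (x64,80), (x64,81), (x64,82)}
  {x62, x63, x64} × {80, 81, 82} = {(x62,80), (x62,81), (x62,82), (x63,80), (x63,81), (x63,82), (x64,80), (x64,81), (x64,82)}
These 22 distinct sets form the basis B.
Close under arbitrary unions to get τ_{X×Y}; counting gives |τ_{X×Y}| = 64.


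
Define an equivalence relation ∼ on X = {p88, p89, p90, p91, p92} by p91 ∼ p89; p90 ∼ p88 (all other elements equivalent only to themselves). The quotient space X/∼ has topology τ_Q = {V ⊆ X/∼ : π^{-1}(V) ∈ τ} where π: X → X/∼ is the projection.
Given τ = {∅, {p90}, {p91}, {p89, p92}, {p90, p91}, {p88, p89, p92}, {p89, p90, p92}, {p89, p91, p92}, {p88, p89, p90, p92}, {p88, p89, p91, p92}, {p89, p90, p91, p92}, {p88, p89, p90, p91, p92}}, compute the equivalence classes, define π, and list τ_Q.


X/∼ = {[p88=p90], [p89=p91], [p92]}; |τ_Q| = 3.

Equivalence classes: [p88=p90], [p89=p91], [p92].
Quotient map π: X → X/∼ sends p88 ↦ [p88=p90], p89 ↦ [p89=p91], p90 ↦ [p88=p90], p91 ↦ [p89=p91], p92 ↦ [p92].
For each subset V ⊆ X/∼, compute π^{-1}(V) ⊆ X and check whether π^{-1}(V) ∈ τ. V is open in τ_Q iff π^{-1}(V) ∈ τ.
  V = {}: π^{-1}(V) = ∅ ∈ τ ✓.
  V = {[p88=p90]}: π^{-1}(V) = {p88, p90} ∉ τ ✗.
  V = {[p89=p91]}: π^{-1}(V) = {p89, p91} ∉ τ ✗.
  V = {[p88=p90], [p89=p91]}: π^{-1}(V) = {p88, p89, p90, p91} ∉ τ ✗.
  V = {[p92]}: π^{-1}(V) = {p92} ∉ τ ✗.
  V = {[p88=p90], [p92]}: π^{-1}(V) = {p88, p90, p92} ∉ τ ✗.
  V = {[p89=p91], [p92]}: π^{-1}(V) = {p89, p91, p92} ∈ τ ✓.
  V = {[p88=p90], [p89=p91], [p92]}: π^{-1}(V) = {p88, p89, p90, p91, p92} ∈ τ ✓.
Open sets in the quotient: τ_Q = {{}, {[p89=p91], [p92]}, {[p88=p90], [p89=p91], [p92]}} (3 elements).


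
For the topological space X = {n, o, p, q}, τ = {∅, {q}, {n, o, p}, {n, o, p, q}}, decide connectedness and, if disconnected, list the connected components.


(X, τ) is disconnected; components = [{q}, {n, o, p}].

Find clopen sets (U ∈ τ with X ∖ U ∈ τ):
  U = ∅, X ∖ U = {n, o, p, q} — both open, so U is clopen.
  U = {q}, X ∖ U = {n, o, p} — both open, so U is clopen.
  U = {n, o, p}, X ∖ U = {q} — both open, so U is clopen.
  U = {n, o, p, q}, X ∖ U = ∅ — both open, so U is clopen.
Nontrivial clopen(s) exist: e.g. {q}. So (X, τ) is disconnected.
Compute connected components by grouping points that agree on all clopens:
  component: {q}
  component: {n, o, p}
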